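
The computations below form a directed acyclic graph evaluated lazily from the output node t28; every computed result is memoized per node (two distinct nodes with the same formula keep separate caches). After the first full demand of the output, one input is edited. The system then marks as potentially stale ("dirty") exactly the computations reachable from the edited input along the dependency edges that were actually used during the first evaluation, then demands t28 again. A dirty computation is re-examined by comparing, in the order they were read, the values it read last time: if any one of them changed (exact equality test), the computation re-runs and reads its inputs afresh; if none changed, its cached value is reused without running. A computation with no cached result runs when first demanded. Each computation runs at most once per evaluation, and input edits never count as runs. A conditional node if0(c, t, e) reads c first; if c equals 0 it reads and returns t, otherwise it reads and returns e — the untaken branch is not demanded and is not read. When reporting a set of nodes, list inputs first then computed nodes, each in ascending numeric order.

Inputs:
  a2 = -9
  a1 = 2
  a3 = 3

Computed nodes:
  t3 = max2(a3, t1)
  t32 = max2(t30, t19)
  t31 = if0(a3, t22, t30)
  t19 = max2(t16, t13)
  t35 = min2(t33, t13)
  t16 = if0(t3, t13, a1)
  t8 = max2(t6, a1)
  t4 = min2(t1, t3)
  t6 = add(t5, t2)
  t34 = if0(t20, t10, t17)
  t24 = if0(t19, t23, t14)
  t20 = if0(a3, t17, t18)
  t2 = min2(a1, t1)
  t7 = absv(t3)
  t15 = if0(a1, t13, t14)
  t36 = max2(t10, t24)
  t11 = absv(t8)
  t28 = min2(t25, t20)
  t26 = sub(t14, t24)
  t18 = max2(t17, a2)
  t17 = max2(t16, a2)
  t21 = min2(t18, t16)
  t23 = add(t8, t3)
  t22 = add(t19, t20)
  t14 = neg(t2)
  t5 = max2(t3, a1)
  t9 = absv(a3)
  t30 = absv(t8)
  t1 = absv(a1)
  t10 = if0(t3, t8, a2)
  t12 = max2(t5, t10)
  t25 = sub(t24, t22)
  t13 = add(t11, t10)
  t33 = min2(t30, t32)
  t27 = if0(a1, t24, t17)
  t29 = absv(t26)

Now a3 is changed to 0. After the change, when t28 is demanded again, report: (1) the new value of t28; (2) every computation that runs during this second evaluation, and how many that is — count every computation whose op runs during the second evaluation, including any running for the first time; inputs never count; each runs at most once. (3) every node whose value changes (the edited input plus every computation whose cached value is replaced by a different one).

Demanding t28 again yields -6.
10 computations run: t3, t5, t6, t8, t10, t11, t13, t16, t19, t20.
The nodes whose values change: a3, t3, t5, t6, t8, t11, t13.
Note the branch switch — demand abandons t18, which is never re-examined.

First demand of the output computes:
  t1 = absv(2) = 2
  t2 = min2(2, 2) = 2
  t3 = max2(3, 2) = 3
  t5 = max2(3, 2) = 3
  t6 = add(3, 2) = 5
  t8 = max2(5, 2) = 5
  t10 = if0(t3=3 -> else branch a2) = -9
  t11 = absv(5) = 5
  t13 = add(5, -9) = -4
  t14 = neg(2) = -2
  t16 = if0(t3=3 -> else branch a1) = 2
  t17 = max2(2, -9) = 2
  t18 = max2(2, -9) = 2
  t19 = max2(2, -4) = 2
  t20 = if0(a3=3 -> else branch t18) = 2
  t22 = add(2, 2) = 4
  t24 = if0(t19=2 -> else branch t14) = -2
  t25 = sub(-2, 4) = -6
  t28 = min2(-6, 2) = -6

After the edit, cleaning proceeds:
  t3: a read changed (a3 3->0) — executes, giving 2.
  t5: a read changed (t3 3->2) — executes, giving 2.
  t6: a read changed (t5 3->2) — executes, giving 4.
  t8: a read changed (t6 5->4) — executes, giving 4.
  t10: a read changed (t3 3->2) — executes, giving -9 — identical to its old value.
  t11: a read changed (t8 5->4) — executes, giving 4.
  t13: a read changed (t11 5->4) — executes, giving -5.
  t16: a read changed (t3 3->2) — executes, giving 2 — identical to its old value.
  t17: dirty, but its reads are unchanged (t16 unchanged, a2 unchanged); cached 2 stands.
  t18: stays stale; no demand reaches it after the flip.
  t19: a read changed (t13 -4->-5) — executes, giving 2 — identical to its old value.
  t20: a read changed (a3 3->0) — executes, giving 2 — identical to its old value.
  t22: dirty, but its reads are unchanged (t19 unchanged, t20 unchanged); cached 4 stands.
  t24: dirty, but its reads are unchanged (t19 unchanged, t14 unchanged); cached -2 stands.
  t25: dirty, but its reads are unchanged (t24 unchanged, t22 unchanged); cached -6 stands.
  t28: dirty, but its reads are unchanged (t25 unchanged, t20 unchanged); cached -6 stands.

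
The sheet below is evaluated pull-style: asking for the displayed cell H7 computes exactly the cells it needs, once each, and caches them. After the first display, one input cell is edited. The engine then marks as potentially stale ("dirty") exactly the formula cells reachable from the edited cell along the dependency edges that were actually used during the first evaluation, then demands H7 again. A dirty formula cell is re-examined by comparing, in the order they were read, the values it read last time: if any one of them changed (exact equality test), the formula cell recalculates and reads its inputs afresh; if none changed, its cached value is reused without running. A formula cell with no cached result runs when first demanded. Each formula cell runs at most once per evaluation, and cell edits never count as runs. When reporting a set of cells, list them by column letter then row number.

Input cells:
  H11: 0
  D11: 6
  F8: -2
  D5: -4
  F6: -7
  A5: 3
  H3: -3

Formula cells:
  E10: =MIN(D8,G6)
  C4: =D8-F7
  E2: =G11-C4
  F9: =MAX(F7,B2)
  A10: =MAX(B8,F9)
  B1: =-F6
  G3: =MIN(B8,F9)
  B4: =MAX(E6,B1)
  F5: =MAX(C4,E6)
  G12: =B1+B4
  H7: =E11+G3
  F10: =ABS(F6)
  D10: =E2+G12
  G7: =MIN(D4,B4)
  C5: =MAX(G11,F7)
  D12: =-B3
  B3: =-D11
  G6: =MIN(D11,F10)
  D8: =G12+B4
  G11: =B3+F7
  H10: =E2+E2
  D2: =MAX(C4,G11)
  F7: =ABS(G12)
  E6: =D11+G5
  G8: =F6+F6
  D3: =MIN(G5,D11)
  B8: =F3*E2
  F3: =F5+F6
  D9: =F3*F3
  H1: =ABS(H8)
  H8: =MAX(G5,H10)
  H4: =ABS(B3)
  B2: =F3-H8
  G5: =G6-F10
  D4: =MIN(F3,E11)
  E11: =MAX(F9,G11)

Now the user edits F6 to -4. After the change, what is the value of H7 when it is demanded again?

Demanding H7 again yields 6.

First demand of the output computes:
  B1 = -(-7) = 7
  B3 = -(6) = -6
  F10 = ABS(-7) = 7
  G6 = MIN(6, 7) = 6
  G5 = 6 - 7 = -1
  E6 = 6 + -1 = 5
  B4 = MAX(5, 7) = 7
  G12 = 7 + 7 = 14
  D8 = 14 + 7 = 21
  F7 = ABS(14) = 14
  C4 = 21 - 14 = 7
  F5 = MAX(7, 5) = 7
  F3 = 7 + -7 = 0
  G11 = -6 + 14 = 8
  E2 = 8 - 7 = 1
  B8 = 0 * 1 = 0
  H10 = 1 + 1 = 2
  H8 = MAX(-1, 2) = 2
  B2 = 0 - 2 = -2
  F9 = MAX(14, -2) = 14
  E11 = MAX(14, 8) = 14
  G3 = MIN(0, 14) = 0
  H7 = 14 + 0 = 14

After the edit, cleaning proceeds:
  B1: a read changed (F6 -7->-4) — executes, giving 4.
  F10: a read changed (F6 -7->-4) — executes, giving 4.
  G6: a read changed (F10 7->4) — executes, giving 4.
  G5: a read changed (G6 6->4; F10 7->4) — executes, giving 0.
  E6: a read changed (G5 -1->0) — executes, giving 6.
  B4: a read changed (E6 5->6; B1 7->4) — executes, giving 6.
  G12: a read changed (B1 7->4; B4 7->6) — executes, giving 10.
  D8: a read changed (G12 14->10; B4 7->6) — executes, giving 16.
  F7: a read changed (G12 14->10) — executes, giving 10.
  C4: a read changed (D8 21->16; F7 14->10) — executes, giving 6.
  F5: a read changed (C4 7->6; E6 5->6) — executes, giving 6.
  F3: a read changed (F5 7->6; F6 -7->-4) — executes, giving 2.
  G11: a read changed (F7 14->10) — executes, giving 4.
  E2: a read changed (G11 8->4; C4 7->6) — executes, giving -2.
  B8: a read changed (F3 0->2; E2 1->-2) — executes, giving -4.
  H10: a read changed (E2 1->-2; E2 1->-2) — executes, giving -4.
  H8: a read changed (G5 -1->0; H10 2->-4) — executes, giving 0.
  B2: a read changed (F3 0->2; H8 2->0) — executes, giving 2.
  F9: a read changed (F7 14->10; B2 -2->2) — executes, giving 10.
  E11: a read changed (F9 14->10; G11 8->4) — executes, giving 10.
  G3: a read changed (B8 0->-4; F9 14->10) — executes, giving -4.
  H7: a read changed (E11 14->10; G3 0->-4) — executes, giving 6.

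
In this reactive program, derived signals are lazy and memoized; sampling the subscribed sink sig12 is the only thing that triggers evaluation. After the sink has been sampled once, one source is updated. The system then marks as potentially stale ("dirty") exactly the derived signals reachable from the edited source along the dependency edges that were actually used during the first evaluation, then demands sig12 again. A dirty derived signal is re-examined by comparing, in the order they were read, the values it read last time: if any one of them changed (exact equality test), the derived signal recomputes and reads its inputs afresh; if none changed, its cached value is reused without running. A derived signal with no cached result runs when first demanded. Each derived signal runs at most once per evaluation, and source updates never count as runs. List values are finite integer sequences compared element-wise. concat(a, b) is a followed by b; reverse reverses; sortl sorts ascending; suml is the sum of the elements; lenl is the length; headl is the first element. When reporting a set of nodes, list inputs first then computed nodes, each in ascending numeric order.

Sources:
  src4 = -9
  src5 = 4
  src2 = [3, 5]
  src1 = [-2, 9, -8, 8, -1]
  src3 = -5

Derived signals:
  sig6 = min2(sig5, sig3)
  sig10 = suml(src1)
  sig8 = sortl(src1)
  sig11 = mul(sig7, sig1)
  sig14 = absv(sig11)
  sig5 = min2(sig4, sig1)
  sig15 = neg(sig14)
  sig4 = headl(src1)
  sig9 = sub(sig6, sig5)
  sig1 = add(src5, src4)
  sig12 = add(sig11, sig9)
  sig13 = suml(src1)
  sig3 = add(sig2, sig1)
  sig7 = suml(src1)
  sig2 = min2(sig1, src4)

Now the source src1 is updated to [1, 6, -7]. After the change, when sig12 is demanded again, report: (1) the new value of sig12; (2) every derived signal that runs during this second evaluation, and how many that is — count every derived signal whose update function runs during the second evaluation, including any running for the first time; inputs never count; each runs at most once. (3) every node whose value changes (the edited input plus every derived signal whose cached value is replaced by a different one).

First demand of the output computes:
  sig1 = add(4, -9) = -5
  sig2 = min2(-5, -9) = -9
  sig3 = add(-9, -5) = -14
  sig4 = headl([-2, 9, -8, 8, -1]) = -2
  sig5 = min2(-2, -5) = -5
  sig6 = min2(-5, -14) = -14
  sig7 = suml([-2, 9, -8, 8, -1]) = 6
  sig9 = sub(-14, -5) = -9
  sig11 = mul(6, -5) = -30
  sig12 = add(-30, -9) = -39

After the edit, cleaning proceeds:
  sig4: a read changed (src1 [-2, 9, -8, 8, -1]->[1, 6, -7]) — executes, giving 1.
  sig5: a read changed (sig4 -2->1) — executes, giving -5 — identical to its old value.
  sig6: dirty, but its reads are unchanged (sig5 unchanged, sig3 unchanged); cached -14 stands.
  sig7: a read changed (src1 [-2, 9, -8, 8, -1]->[1, 6, -7]) — executes, giving 0.
  sig9: dirty, but its reads are unchanged (sig6 unchanged, sig5 unchanged); cached -9 stands.
  sig11: a read changed (sig7 6->0) — executes, giving 0.
  sig12: a read changed (sig11 -30->0) — executes, giving -9.

Note where the cutoff bites: sig6 is checked, finds nothing changed, and keeps its cache.

Demanding sig12 again yields -9.
5 derived signals run: sig4, sig5, sig7, sig11, sig12.
The nodes whose values change: src1, sig4, sig7, sig11, sig12.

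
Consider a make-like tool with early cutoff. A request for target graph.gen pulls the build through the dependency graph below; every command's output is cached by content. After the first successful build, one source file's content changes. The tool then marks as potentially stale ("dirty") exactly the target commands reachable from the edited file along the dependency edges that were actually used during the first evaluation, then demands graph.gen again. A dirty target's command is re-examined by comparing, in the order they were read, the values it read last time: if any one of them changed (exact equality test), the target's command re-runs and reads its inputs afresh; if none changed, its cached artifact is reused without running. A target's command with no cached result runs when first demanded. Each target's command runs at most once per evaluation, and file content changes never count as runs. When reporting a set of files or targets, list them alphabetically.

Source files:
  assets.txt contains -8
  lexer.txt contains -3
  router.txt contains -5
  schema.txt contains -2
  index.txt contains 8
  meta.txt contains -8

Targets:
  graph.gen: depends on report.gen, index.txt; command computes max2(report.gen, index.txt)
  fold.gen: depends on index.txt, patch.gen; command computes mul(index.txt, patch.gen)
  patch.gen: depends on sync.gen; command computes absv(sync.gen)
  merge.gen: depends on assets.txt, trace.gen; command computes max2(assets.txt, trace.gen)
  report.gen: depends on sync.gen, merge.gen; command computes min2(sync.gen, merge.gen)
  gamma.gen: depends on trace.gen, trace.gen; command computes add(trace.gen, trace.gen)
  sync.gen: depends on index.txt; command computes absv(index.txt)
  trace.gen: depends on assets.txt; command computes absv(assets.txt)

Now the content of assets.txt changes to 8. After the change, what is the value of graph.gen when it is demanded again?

Demanding graph.gen again yields 8.
Note where the cutoff bites: report.gen is checked, finds nothing changed, and keeps its cache.

First demand of the output computes:
  sync.gen = absv(8) = 8
  trace.gen = absv(-8) = 8
  merge.gen = max2(-8, 8) = 8
  report.gen = min2(8, 8) = 8
  graph.gen = max2(8, 8) = 8

After the edit, cleaning proceeds:
  trace.gen: a read changed (assets.txt -8->8) — executes, giving 8 — identical to its old value.
  merge.gen: a read changed (assets.txt -8->8) — executes, giving 8 — identical to its old value.
  report.gen: dirty, but its reads are unchanged (sync.gen unchanged, merge.gen unchanged); cached 8 stands.
  graph.gen: dirty, but its reads are unchanged (report.gen unchanged, index.txt unchanged); cached 8 stands.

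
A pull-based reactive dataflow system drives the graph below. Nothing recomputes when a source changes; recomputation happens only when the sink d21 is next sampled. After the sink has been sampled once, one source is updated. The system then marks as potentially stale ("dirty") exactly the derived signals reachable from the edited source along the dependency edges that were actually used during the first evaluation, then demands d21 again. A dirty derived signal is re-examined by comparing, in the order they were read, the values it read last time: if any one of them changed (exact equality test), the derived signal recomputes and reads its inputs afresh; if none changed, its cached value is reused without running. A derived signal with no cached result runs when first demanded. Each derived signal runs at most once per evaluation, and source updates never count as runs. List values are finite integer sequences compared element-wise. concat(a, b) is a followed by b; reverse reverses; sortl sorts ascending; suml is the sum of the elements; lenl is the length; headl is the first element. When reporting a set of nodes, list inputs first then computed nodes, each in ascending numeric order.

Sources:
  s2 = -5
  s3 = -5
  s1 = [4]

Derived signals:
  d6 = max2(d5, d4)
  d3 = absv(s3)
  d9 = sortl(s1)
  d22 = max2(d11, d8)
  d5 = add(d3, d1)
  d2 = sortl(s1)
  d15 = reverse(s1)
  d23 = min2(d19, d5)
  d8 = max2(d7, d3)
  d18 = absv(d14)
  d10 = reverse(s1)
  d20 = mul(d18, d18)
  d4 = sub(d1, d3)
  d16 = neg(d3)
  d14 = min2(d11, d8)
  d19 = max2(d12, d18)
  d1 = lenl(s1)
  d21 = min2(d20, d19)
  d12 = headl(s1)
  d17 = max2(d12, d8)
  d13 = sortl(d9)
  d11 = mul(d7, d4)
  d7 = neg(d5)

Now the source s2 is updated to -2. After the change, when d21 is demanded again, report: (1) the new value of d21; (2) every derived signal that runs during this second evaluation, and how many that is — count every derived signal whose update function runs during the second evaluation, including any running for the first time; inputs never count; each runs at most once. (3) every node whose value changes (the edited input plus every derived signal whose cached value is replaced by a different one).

New value of d21: 5.
Derived signals that run: none — 0 in total.
Values that change: s2.
Key observation: s2 is never demanded by the output, so the edit triggers no recomputation at all.

First evaluation (everything demanded from the output):
  d1 = lenl([4]) = 1
  d3 = absv(-5) = 5
  d4 = sub(1, 5) = -4
  d5 = add(5, 1) = 6
  d7 = neg(6) = -6
  d8 = max2(-6, 5) = 5
  d11 = mul(-6, -4) = 24
  d12 = headl([4]) = 4
  d14 = min2(24, 5) = 5
  d18 = absv(5) = 5
  d19 = max2(4, 5) = 5
  d20 = mul(5, 5) = 25
  d21 = min2(25, 5) = 5

Propagation after the edit:
  s2 feeds no computation that the output demands — nothing is marked dirty and nothing runs.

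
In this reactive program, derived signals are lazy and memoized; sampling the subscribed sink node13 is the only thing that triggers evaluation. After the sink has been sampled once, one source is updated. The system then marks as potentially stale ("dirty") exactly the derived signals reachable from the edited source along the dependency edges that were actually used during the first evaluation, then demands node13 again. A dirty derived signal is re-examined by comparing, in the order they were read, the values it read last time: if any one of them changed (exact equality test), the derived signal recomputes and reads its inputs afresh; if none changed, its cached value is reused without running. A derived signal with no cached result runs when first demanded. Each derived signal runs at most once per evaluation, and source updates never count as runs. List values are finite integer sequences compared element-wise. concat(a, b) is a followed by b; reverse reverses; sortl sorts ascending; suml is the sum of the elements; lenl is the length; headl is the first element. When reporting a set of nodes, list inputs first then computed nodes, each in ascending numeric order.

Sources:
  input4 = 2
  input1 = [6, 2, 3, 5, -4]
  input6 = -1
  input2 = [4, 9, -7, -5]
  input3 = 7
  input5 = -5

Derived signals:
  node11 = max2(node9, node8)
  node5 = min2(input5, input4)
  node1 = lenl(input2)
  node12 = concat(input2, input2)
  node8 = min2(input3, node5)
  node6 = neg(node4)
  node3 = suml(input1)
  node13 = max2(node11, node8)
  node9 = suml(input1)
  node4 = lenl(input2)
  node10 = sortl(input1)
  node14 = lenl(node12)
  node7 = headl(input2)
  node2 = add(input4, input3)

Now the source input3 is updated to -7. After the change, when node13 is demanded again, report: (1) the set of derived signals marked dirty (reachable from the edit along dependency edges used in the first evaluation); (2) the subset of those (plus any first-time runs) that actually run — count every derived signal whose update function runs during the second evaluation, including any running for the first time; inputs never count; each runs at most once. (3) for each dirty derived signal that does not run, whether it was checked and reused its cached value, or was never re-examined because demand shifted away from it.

The edit dirties: node8, node11, node13.
3 derived signals run: node8, node11, node13.
No dirty derived signal escaped a run.

First demand of the output computes:
  node5 = min2(-5, 2) = -5
  node8 = min2(7, -5) = -5
  node9 = suml([6, 2, 3, 5, -4]) = 12
  node11 = max2(12, -5) = 12
  node13 = max2(12, -5) = 12

After the edit, cleaning proceeds:
  node8: a read changed (input3 7->-7) — executes, giving -7.
  node11: a read changed (node8 -5->-7) — executes, giving 12 — identical to its old value.
  node13: a read changed (node8 -5->-7) — executes, giving 12 — identical to its old value.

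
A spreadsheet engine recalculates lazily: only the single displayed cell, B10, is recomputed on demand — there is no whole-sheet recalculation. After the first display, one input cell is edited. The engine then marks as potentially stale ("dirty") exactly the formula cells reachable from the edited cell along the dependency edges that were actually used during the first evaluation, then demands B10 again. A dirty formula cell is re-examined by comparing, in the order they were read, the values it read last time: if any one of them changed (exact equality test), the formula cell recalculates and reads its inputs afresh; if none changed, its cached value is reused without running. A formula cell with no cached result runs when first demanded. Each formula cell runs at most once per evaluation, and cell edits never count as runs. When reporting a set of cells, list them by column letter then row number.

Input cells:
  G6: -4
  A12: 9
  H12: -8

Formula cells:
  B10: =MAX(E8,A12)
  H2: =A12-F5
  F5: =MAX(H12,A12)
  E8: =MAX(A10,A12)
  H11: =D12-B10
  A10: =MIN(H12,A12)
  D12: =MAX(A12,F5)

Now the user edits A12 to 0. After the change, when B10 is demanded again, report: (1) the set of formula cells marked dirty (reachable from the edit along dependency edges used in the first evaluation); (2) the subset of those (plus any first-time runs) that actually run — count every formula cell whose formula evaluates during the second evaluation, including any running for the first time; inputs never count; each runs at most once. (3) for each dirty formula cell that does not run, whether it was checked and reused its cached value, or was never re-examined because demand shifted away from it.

Marked dirty: A10, B10, E8.
Formula cells that run: A10, B10, E8 — 3 in total.
Every dirty formula cell ran.

First evaluation (everything demanded from the output):
  A10 = MIN(-8, 9) = -8
  E8 = MAX(-8, 9) = 9
  B10 = MAX(9, 9) = 9

Propagation after the edit:
  A10: runs — A12 9->0; result -8 (same value as before).
  E8: runs — A12 9->0; result 0.
  B10: runs — E8 9->0; A12 9->0; result 0.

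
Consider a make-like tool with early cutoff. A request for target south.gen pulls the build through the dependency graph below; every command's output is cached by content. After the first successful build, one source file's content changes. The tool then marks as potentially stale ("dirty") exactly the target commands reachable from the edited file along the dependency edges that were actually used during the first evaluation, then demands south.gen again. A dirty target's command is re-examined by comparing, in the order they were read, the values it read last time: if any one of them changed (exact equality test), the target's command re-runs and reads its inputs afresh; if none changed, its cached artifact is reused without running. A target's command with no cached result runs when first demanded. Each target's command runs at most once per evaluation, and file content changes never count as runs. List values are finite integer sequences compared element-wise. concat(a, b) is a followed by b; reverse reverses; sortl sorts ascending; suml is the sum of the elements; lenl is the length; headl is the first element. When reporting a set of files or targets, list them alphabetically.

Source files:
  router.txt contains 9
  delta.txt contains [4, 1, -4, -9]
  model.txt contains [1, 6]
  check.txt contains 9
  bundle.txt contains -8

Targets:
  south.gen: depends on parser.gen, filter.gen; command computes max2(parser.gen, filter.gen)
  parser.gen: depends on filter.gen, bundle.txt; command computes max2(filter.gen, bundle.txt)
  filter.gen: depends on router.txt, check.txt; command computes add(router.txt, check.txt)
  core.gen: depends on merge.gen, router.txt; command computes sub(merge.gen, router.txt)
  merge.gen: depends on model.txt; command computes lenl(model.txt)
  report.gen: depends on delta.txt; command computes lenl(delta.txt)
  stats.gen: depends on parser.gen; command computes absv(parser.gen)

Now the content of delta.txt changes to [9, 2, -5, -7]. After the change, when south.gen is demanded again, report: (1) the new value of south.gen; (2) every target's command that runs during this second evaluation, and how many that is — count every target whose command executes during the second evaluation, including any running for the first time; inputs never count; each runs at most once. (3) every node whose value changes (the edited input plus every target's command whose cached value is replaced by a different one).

First demand of the output computes:
  filter.gen = add(9, 9) = 18
  parser.gen = max2(18, -8) = 18
  south.gen = max2(18, 18) = 18

After the edit, cleaning proceeds:
  delta.txt only reaches undemanded nodes; the second demand re-runs nothing.

Note the shortcut — delta.txt feeds only undemanded nodes, so no recomputation happens.

Demanding south.gen again yields 18.
0 target commands run: none.
The nodes whose values change: delta.txt.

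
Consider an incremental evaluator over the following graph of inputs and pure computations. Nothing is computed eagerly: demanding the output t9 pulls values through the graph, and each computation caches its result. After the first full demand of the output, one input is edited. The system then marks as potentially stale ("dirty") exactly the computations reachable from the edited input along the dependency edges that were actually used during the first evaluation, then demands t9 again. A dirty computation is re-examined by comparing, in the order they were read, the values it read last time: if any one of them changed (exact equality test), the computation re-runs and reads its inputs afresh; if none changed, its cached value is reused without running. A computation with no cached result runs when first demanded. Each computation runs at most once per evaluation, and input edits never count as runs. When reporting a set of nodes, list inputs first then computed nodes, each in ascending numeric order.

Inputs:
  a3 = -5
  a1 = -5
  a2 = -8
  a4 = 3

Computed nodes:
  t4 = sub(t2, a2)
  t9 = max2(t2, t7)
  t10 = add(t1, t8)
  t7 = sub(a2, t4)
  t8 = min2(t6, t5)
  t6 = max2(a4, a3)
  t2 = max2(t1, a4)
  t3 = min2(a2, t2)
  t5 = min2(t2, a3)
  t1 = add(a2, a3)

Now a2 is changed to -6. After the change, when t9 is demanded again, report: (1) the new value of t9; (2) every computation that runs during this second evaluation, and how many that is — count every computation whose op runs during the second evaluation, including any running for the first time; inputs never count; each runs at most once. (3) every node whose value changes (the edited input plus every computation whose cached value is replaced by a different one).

Initial pass — values computed on the first demand:
  t1 = add(-8, -5) = -13
  t2 = max2(-13, 3) = 3
  t4 = sub(3, -8) = 11
  t7 = sub(-8, 11) = -19
  t9 = max2(3, -19) = 3

Second demand — change propagation:
  t1: re-runs because a2 -8->-6; new result -11.
  t2: re-runs because t1 -13->-11; new result 3 (unchanged).
  t4: re-runs because a2 -8->-6; new result 9.
  t7: re-runs because a2 -8->-6; t4 11->9; new result -15.
  t9: re-runs because t7 -19->-15; new result 3 (unchanged).

t9 now evaluates to 3.
Run set: t1, t2, t4, t7, t9 (5 run).
Changed values: a2, t1, t4, t7.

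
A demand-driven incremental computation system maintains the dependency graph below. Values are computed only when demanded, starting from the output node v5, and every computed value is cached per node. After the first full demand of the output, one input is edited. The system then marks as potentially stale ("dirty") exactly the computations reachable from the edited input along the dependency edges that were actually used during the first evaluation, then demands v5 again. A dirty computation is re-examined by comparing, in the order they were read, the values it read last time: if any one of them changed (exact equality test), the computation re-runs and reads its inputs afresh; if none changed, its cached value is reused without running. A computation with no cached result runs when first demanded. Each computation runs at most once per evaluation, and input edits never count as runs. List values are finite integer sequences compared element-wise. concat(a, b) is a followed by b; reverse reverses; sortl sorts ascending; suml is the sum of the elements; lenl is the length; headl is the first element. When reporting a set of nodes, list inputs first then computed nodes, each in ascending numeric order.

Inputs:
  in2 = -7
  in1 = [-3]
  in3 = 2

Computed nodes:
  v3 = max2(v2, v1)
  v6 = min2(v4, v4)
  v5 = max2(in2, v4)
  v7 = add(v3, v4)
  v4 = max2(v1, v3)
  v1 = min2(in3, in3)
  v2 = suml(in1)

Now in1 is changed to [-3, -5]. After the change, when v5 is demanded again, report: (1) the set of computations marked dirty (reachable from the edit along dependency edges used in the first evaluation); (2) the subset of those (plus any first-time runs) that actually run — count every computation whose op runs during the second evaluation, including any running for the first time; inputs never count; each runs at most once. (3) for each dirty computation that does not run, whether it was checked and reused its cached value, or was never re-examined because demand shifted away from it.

First evaluation (everything demanded from the output):
  v1 = min2(2, 2) = 2
  v2 = suml([-3]) = -3
  v3 = max2(-3, 2) = 2
  v4 = max2(2, 2) = 2
  v5 = max2(-7, 2) = 2

Propagation after the edit:
  v2: runs — in1 [-3]->[-3, -5]; result -8.
  v3: runs — v2 -3->-8; result 2 (same value as before).
  v4: checked — values it read are unchanged (v1 unchanged, v3 unchanged); reused cached 2 without running.
  v5: checked — values it read are unchanged (in2 unchanged, v4 unchanged); reused cached 2 without running.

Key observation: the change is absorbed at v3 — it re-runs but produces the same value, and the output's value is unchanged.

Marked dirty: v2, v3, v4, v5.
Computations that run: v2, v3 — 2 in total.
Checked but reused from cache: v4, v5.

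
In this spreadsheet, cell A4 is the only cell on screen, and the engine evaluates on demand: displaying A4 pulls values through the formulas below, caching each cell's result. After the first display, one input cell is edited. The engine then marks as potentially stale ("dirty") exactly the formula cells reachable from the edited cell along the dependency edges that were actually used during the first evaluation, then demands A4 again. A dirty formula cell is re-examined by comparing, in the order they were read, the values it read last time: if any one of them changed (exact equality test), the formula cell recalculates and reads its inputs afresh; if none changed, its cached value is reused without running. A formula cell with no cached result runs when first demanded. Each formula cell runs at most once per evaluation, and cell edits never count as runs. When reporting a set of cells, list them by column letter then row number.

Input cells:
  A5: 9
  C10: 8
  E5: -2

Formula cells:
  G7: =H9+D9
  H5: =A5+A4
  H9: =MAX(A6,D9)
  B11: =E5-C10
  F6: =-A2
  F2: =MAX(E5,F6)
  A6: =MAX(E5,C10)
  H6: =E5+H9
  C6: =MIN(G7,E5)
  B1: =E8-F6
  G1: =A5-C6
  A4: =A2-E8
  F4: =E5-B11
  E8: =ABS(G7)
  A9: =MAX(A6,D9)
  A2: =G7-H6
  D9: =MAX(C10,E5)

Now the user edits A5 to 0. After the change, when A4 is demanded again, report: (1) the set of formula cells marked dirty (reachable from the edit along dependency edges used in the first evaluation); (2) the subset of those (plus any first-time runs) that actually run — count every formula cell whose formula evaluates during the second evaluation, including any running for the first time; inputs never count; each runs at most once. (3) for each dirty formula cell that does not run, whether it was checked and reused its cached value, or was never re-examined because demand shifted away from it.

Initial pass — values computed on the first demand:
  A6 = MAX(-2, 8) = 8
  D9 = MAX(8, -2) = 8
  H9 = MAX(8, 8) = 8
  G7 = 8 + 8 = 16
  E8 = ABS(16) = 16
  H6 = -2 + 8 = 6
  A2 = 16 - 6 = 10
  A4 = 10 - 16 = -6

Second demand — change propagation:
  no demanded computation ever read A5, so the edit dirties nothing and nothing runs.

The important point: nothing the output needs ever reads A5, so the edit is invisible to it.

Dirty set: none.
Run set: none (0 run).
All dirty formula cells ended up running.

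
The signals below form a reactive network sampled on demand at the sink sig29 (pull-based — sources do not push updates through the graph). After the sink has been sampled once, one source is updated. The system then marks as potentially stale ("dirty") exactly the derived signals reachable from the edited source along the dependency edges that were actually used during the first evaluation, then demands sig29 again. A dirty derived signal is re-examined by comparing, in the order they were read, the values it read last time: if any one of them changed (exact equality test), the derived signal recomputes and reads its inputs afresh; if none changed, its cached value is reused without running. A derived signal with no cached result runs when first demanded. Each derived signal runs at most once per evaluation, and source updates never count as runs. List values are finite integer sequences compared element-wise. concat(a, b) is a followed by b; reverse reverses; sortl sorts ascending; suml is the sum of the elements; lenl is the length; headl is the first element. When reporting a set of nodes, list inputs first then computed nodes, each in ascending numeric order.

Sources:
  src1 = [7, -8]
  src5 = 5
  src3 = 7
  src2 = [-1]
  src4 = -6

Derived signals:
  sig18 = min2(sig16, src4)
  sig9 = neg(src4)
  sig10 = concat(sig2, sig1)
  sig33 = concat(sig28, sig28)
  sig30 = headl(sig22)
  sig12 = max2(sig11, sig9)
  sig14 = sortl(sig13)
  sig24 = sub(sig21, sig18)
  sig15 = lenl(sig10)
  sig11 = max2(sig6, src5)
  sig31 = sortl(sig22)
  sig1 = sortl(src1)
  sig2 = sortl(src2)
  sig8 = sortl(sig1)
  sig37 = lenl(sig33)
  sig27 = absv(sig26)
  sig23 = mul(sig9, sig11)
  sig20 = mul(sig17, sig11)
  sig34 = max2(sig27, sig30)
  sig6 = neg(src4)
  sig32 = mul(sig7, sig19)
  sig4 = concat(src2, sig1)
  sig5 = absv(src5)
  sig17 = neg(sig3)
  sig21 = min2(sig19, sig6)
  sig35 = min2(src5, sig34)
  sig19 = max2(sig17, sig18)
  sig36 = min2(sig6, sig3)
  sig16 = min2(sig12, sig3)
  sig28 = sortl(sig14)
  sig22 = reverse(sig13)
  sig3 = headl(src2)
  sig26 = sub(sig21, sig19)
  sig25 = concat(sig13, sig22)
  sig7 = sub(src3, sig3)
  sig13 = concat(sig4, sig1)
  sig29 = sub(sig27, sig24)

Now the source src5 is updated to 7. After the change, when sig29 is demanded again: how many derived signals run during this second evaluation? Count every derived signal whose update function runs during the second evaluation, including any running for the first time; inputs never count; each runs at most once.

Run set: sig11, sig12, sig16 (3 run).
The important point: sig16 recomputes to an identical value, and the output ends up unchanged.

Initial pass — values computed on the first demand:
  sig3 = headl([-1]) = -1
  sig6 = neg(-6) = 6
  sig9 = neg(-6) = 6
  sig11 = max2(6, 5) = 6
  sig12 = max2(6, 6) = 6
  sig16 = min2(6, -1) = -1
  sig17 = neg(-1) = 1
  sig18 = min2(-1, -6) = -6
  sig19 = max2(1, -6) = 1
  sig21 = min2(1, 6) = 1
  sig24 = sub(1, -6) = 7
  sig26 = sub(1, 1) = 0
  sig27 = absv(0) = 0
  sig29 = sub(0, 7) = -7

Second demand — change propagation:
  sig11: re-runs because src5 5->7; new result 7.
  sig12: re-runs because sig11 6->7; new result 7.
  sig16: re-runs because sig12 6->7; new result -1 (unchanged).
  sig18: re-examined; everything it read last time is the same (sig16 unchanged, src4 unchanged) — cache -6 kept, no run.
  sig19: re-examined; everything it read last time is the same (sig17 unchanged, sig18 unchanged) — cache 1 kept, no run.
  sig21: re-examined; everything it read last time is the same (sig19 unchanged, sig6 unchanged) — cache 1 kept, no run.
  sig24: re-examined; everything it read last time is the same (sig21 unchanged, sig18 unchanged) — cache 7 kept, no run.
  sig26: re-examined; everything it read last time is the same (sig21 unchanged, sig19 unchanged) — cache 0 kept, no run.
  sig27: re-examined; everything it read last time is the same (sig26 unchanged) — cache 0 kept, no run.
  sig29: re-examined; everything it read last time is the same (sig27 unchanged, sig24 unchanged) — cache -7 kept, no run.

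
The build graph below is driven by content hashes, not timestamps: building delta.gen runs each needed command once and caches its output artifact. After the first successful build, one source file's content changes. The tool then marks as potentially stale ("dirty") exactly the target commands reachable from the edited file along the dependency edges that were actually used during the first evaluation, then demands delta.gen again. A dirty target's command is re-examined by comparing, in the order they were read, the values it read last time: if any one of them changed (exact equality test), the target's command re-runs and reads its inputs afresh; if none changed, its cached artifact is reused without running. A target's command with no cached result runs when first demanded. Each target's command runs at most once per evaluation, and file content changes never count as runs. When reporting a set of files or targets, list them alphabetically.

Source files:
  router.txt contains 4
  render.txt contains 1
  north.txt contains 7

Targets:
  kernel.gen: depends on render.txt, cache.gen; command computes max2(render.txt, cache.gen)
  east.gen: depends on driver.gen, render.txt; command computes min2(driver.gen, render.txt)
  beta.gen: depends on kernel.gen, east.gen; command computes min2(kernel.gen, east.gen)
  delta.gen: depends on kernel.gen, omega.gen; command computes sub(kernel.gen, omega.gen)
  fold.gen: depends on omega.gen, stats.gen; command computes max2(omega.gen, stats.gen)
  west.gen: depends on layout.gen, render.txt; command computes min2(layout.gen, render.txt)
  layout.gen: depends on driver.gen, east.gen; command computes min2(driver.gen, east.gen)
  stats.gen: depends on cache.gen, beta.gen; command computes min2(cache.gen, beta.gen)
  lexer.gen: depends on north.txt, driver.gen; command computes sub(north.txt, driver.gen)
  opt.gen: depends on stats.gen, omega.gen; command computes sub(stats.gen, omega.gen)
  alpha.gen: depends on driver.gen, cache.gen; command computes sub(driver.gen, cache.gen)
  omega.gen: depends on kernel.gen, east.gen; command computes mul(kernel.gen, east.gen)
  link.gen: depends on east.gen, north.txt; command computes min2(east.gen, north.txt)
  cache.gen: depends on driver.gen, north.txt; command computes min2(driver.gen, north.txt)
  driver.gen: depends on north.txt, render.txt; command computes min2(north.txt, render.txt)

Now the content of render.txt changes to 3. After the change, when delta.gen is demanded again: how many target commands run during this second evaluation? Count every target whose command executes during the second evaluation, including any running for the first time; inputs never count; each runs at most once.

Run set: cache.gen, delta.gen, driver.gen, east.gen, kernel.gen, omega.gen (6 run).

Initial pass — values computed on the first demand:
  driver.gen = min2(7, 1) = 1
  cache.gen = min2(1, 7) = 1
  east.gen = min2(1, 1) = 1
  kernel.gen = max2(1, 1) = 1
  omega.gen = mul(1, 1) = 1
  delta.gen = sub(1, 1) = 0

Second demand — change propagation:
  driver.gen: re-runs because render.txt 1->3; new result 3.
  cache.gen: re-runs because driver.gen 1->3; new result 3.
  east.gen: re-runs because driver.gen 1->3; render.txt 1->3; new result 3.
  kernel.gen: re-runs because render.txt 1->3; cache.gen 1->3; new result 3.
  omega.gen: re-runs because kernel.gen 1->3; east.gen 1->3; new result 9.
  delta.gen: re-runs because kernel.gen 1->3; omega.gen 1->9; new result -6.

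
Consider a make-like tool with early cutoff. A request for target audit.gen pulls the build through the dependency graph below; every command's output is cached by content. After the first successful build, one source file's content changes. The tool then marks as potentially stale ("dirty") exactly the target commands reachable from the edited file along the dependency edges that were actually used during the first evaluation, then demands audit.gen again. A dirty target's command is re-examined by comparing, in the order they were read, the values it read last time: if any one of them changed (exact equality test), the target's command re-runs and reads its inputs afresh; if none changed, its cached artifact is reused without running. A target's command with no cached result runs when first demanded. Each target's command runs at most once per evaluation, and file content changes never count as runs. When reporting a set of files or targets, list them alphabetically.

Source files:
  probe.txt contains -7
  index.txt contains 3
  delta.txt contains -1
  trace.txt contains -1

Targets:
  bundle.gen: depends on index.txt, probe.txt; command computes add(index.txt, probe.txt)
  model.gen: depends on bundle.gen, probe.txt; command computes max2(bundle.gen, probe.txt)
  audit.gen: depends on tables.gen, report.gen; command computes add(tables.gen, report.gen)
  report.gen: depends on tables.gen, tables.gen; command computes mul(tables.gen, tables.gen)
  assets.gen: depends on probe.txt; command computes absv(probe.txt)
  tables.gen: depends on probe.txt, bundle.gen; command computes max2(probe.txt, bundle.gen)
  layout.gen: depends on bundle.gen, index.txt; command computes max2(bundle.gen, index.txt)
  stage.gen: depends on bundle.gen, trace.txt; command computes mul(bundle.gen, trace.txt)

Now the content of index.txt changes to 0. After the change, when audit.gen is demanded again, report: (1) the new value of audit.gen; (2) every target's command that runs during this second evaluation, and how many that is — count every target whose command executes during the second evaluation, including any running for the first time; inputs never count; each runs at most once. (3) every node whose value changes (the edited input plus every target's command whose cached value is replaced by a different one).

First demand of the output computes:
  bundle.gen = add(3, -7) = -4
  tables.gen = max2(-7, -4) = -4
  report.gen = mul(-4, -4) = 16
  audit.gen = add(-4, 16) = 12

After the edit, cleaning proceeds:
  bundle.gen: a read changed (index.txt 3->0) — executes, giving -7.
  tables.gen: a read changed (bundle.gen -4->-7) — executes, giving -7.
  report.gen: a read changed (tables.gen -4->-7; tables.gen -4->-7) — executes, giving 49.
  audit.gen: a read changed (tables.gen -4->-7; report.gen 16->49) — executes, giving 42.

Demanding audit.gen again yields 42.
4 target commands run: audit.gen, bundle.gen, report.gen, tables.gen.
The nodes whose values change: audit.gen, bundle.gen, index.txt, report.gen, tables.gen.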